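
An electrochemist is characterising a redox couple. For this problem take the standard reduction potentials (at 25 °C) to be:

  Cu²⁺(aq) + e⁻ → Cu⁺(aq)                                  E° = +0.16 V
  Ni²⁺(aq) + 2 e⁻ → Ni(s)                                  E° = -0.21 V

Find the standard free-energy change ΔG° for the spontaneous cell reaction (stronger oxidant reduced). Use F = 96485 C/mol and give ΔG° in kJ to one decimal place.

Cu²⁺/Cu⁺ (E° = +0.16 V) is the cathode; Ni²⁺/Ni (E° = -0.21 V) is the anode, so E°cell = +0.37 V.
Balancing electrons gives n = 2 (lcm of 1 and 2).
ΔG° = −nFE° = −(2)(96485)(+0.37) = -71,399 J = -71.4 kJ.

-71.4 kJ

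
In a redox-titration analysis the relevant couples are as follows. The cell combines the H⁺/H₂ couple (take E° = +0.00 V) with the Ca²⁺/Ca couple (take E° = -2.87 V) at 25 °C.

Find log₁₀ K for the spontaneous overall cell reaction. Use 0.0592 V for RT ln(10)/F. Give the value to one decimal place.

97.0

Cathode: H⁺/H₂; anode: Ca²⁺/Ca. E°cell = +2.87 V, n = 2.
log K = nE°cell / 0.0592 = (2)(+2.87) / 0.0592 = 97.0.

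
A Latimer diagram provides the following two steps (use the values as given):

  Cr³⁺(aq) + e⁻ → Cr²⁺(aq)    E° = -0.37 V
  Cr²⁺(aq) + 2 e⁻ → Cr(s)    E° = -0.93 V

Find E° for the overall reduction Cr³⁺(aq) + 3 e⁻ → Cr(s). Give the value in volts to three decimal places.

Standard free energies of sequential steps add: ΔG°₃ = ΔG°₁ + ΔG°₂, so n₃E°₃ = n₁E°₁ + n₂E°₂.
E°₃ = (1×-0.37 + 2×-0.93) / 3 = (-2.230) / 3 = -0.743 V.
E° values themselves are not directly additive — weighting by electron count is essential.

-0.743 V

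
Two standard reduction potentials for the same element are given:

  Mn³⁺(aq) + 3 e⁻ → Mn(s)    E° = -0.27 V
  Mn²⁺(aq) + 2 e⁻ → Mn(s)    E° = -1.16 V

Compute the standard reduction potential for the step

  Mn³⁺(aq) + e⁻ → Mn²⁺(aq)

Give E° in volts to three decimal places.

+1.510 V

Sequential free energies add, so n₃E°₃ = n₁E°₁ + n₂E°₂.
With n₃ = 3, and the known step contributing 2×(-1.16) V, the unknown satisfies 1·E° = 3×(-0.27) − 2×(-1.16) = +1.510.
E° = +1.510 / 1 = +1.510 V.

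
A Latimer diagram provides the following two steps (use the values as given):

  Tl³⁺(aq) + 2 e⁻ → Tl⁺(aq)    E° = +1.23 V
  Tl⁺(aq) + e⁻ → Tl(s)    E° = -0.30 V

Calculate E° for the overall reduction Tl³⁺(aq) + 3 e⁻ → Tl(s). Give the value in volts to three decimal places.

Adding the free-energy changes (−nFE°) of the two steps gives −n₃FE°₃ = −n₁FE°₁ − n₂FE°₂.
E°₃ = (2×+1.23 + 1×-0.30) / 3 = (+2.160) / 3 = +0.720 V.

+0.720 V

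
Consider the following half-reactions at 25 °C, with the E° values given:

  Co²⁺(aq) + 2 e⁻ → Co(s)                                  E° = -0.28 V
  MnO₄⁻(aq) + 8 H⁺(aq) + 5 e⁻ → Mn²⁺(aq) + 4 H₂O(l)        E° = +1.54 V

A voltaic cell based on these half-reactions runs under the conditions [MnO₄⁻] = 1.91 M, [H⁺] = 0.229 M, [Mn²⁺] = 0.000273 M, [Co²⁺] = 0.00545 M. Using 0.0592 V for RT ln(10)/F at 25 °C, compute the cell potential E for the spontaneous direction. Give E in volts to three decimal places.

+1.872 V

MnO₄⁻/Mn²⁺ is the cathode (higher E°), Co²⁺/Co the anode: E°cell = +1.54 − (-0.28) = +1.82 V, n = 10.
Overall: 2 MnO₄⁻(aq) + 16 H⁺(aq) + 5 Co(s) → 2 Mn²⁺(aq) + 8 H₂O(l) + 5 Co²⁺(aq)
Q = [Mn²⁺]^2·[Co²⁺]^5 / ([MnO₄⁻]^2·[H⁺]^16); log Q = -8.765.
E = E° − (0.0592/n) log Q = +1.82 − (0.0592/10)(-8.765) = +1.872 V.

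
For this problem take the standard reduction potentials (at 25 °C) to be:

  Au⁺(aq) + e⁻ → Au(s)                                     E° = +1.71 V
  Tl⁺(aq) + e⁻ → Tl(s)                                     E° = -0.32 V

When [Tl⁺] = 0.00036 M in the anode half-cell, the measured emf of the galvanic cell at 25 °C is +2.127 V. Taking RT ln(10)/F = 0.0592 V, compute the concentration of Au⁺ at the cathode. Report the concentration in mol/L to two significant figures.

Au⁺/Au is the cathode, Tl⁺/Tl the anode: E°cell = +2.03 V, n = 1.
Overall reaction: Au⁺(aq) + Tl(s) → Au(s) + Tl⁺(aq); Q = [Tl⁺]^1/[Au⁺]^1.
From E = E° − (0.0592/n) log Q: log Q = (E° − E)·n/0.0592 = (+2.03 − (+2.127))·1/0.0592 = -1.6385.
So 1·log[Au⁺] = 1·log(0.00036) − log Q = -3.4437 − (-1.6385) = -1.8052; [Au⁺] = 10^(-1.8052) ≈ 0.016 M.

0.016 M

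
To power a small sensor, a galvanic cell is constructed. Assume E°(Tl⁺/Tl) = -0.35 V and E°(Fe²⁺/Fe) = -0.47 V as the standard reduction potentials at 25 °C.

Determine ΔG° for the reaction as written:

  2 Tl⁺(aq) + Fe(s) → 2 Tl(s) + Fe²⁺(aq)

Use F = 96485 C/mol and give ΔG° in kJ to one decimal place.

As written, Tl⁺/Tl is reduced (cathode) and Fe²⁺/Fe is oxidised (anode), so E°cell = (-0.35) − (-0.47) = +0.12 V.
Balancing electrons gives n = 2.
ΔG° = −nFE° = −(2)(96485)(+0.12) = -23,156 J = -23.2 kJ.

-23.2 kJ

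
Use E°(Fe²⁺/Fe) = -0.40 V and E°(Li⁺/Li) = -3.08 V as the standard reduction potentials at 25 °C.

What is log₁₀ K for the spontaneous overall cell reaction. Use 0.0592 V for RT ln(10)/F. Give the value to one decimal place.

Cathode: Fe²⁺/Fe; anode: Li⁺/Li. E°cell = +2.68 V, n = 2.
log K = nE°cell / 0.0592 = (2)(+2.68) / 0.0592 = 90.5.

90.5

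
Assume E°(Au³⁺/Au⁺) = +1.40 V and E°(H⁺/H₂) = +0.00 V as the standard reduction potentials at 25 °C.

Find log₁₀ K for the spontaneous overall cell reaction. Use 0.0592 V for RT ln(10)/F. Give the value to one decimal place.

47.3

Cathode: Au³⁺/Au⁺; anode: H⁺/H₂. E°cell = +1.40 V, n = 2.
log K = nE°cell / 0.0592 = (2)(+1.40) / 0.0592 = 47.3.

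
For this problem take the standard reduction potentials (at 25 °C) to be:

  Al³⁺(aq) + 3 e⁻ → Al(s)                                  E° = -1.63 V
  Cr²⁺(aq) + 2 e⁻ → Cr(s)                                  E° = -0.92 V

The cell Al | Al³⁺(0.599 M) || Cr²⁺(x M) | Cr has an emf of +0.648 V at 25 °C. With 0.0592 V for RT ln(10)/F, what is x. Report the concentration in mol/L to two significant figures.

Cr²⁺/Cr is the cathode, Al³⁺/Al the anode: E°cell = +0.71 V, n = 6.
Overall reaction: 3 Cr²⁺(aq) + 2 Al(s) → 3 Cr(s) + 2 Al³⁺(aq); Q = [Al³⁺]^2/[Cr²⁺]^3.
From E = E° − (0.0592/n) log Q: log Q = (E° − E)·n/0.0592 = (+0.71 − (+0.648))·6/0.0592 = 6.2838.
So 3·log[Cr²⁺] = 2·log(0.599) − log Q = -0.4451 − (6.2838) = -6.7289; log[Cr²⁺] = -6.7289 / 3 = -2.2430; [Cr²⁺] = 10^(-2.2430) ≈ 0.0057 M.

0.0057 M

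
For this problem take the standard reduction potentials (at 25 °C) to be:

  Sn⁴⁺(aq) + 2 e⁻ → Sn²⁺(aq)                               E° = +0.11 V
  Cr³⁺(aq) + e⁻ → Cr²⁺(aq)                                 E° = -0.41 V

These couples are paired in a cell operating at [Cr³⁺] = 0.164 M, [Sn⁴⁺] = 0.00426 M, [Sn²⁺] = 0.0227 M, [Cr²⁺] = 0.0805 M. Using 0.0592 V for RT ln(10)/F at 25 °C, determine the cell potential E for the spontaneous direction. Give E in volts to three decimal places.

+0.480 V

Sn⁴⁺/Sn²⁺ is the cathode (higher E°), Cr³⁺/Cr²⁺ the anode: E°cell = +0.11 − (-0.41) = +0.52 V, n = 2.
Overall: Sn⁴⁺(aq) + 2 Cr²⁺(aq) → Sn²⁺(aq) + 2 Cr³⁺(aq)
Q = [Sn²⁺]·[Cr³⁺]^2 / ([Sn⁴⁺]·[Cr²⁺]^2); log Q = 1.345.
E = E° − (0.0592/n) log Q = +0.52 − (0.0592/2)(1.345) = +0.480 V.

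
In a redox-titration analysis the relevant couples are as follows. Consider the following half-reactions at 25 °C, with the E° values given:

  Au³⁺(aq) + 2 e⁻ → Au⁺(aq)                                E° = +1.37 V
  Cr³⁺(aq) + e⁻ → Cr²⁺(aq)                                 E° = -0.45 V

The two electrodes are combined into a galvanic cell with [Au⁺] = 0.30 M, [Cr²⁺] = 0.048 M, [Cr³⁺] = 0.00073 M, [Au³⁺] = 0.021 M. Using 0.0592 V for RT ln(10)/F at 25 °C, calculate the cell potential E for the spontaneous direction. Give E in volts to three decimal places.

Au³⁺/Au⁺ is the cathode (higher E°), Cr³⁺/Cr²⁺ the anode: E°cell = +1.37 − (-0.45) = +1.82 V, n = 2.
Overall: Au³⁺(aq) + 2 Cr²⁺(aq) → Au⁺(aq) + 2 Cr³⁺(aq)
Q = [Au⁺]·[Cr³⁺]^2 / ([Au³⁺]·[Cr²⁺]^2); log Q = -2.481.
E = E° − (0.0592/n) log Q = +1.82 − (0.0592/2)(-2.481) = +1.893 V.

+1.893 V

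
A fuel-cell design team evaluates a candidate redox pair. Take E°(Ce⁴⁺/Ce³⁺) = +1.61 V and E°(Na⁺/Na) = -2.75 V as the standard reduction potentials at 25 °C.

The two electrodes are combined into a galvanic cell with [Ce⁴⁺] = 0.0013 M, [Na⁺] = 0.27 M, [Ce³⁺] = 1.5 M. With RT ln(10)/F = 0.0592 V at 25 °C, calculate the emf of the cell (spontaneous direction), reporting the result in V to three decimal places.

Ce⁴⁺/Ce³⁺ is the cathode (higher E°), Na⁺/Na the anode: E°cell = +1.61 − (-2.75) = +4.36 V, n = 1.
Overall: Ce⁴⁺(aq) + Na(s) → Ce³⁺(aq) + Na⁺(aq)
Q = [Ce³⁺]·[Na⁺] / ([Ce⁴⁺]); log Q = 2.494.
E = E° − (0.0592/n) log Q = +4.36 − (0.0592/1)(2.494) = +4.212 V.

+4.212 V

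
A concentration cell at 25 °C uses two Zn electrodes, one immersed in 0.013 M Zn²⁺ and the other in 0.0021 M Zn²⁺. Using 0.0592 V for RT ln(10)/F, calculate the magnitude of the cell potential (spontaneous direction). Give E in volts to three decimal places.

+0.023 V

For a concentration cell E°cell = 0. The 0.013 M side is the cathode (reduction is favoured where [Zn²⁺] is higher).
With n = 2, E = −(0.0592/2) log([Zn²⁺]ₐₙ/[Zn²⁺]꜀ₐₜ) = −(0.0592/2) log(0.0021/0.013) = −(0.0592/2)(-0.792) = +0.023 V.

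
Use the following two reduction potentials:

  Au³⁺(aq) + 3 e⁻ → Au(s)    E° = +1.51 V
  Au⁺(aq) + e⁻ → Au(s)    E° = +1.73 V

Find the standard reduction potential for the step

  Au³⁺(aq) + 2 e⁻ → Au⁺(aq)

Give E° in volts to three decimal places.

Sequential free energies add, so n₃E°₃ = n₁E°₁ + n₂E°₂.
With n₃ = 3, and the known step contributing 1×(+1.73) V, the unknown satisfies 2·E° = 3×(+1.51) − 1×(+1.73) = +2.800.
E° = +2.800 / 2 = +1.400 V.

+1.400 V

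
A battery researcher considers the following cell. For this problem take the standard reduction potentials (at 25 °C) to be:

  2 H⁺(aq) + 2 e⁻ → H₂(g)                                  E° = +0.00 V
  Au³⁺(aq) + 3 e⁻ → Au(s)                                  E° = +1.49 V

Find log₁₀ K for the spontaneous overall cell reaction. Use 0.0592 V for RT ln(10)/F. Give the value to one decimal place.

Cathode: Au³⁺/Au; anode: H⁺/H₂. E°cell = +1.49 V, n = 6.
log K = nE°cell / 0.0592 = (6)(+1.49) / 0.0592 = 151.0.

151.0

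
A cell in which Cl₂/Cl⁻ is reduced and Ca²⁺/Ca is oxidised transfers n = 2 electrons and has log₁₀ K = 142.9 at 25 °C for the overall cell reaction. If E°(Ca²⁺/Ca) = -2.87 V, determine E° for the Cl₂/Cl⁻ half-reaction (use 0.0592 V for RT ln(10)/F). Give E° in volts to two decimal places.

+1.36 V

E°cell = (0.0592/n)·log K = (0.0592/2)(142.9) = +4.230 V.
Since Cl₂/Cl⁻ is the cathode and Ca²⁺/Ca the anode, E°cell = E°(Cl₂/Cl⁻) − E°(Ca²⁺/Ca).
So E°(Cl₂/Cl⁻) = E°cell + E°(Ca²⁺/Ca) = +4.230 + (-2.87) = +1.36 V.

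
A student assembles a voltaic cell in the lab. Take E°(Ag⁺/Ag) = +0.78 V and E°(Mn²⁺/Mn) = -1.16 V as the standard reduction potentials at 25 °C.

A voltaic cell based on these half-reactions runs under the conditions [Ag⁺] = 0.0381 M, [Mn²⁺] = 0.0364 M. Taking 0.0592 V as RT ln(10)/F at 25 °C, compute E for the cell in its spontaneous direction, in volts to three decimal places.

+1.899 V

Ag⁺/Ag is the cathode (higher E°), Mn²⁺/Mn the anode: E°cell = +0.78 − (-1.16) = +1.94 V, n = 2.
Overall: 2 Ag⁺(aq) + Mn(s) → 2 Ag(s) + Mn²⁺(aq)
Q = [Mn²⁺] / ([Ag⁺]^2); log Q = 1.399.
E = E° − (0.0592/n) log Q = +1.94 − (0.0592/2)(1.399) = +1.899 V.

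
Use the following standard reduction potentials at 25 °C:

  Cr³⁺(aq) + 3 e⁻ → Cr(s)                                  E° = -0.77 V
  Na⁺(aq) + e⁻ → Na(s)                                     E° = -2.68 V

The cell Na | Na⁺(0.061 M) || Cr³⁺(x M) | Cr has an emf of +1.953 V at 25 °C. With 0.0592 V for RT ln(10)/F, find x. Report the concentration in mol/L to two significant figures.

Cr³⁺/Cr is the cathode, Na⁺/Na the anode: E°cell = +1.91 V, n = 3.
Overall reaction: Cr³⁺(aq) + 3 Na(s) → Cr(s) + 3 Na⁺(aq); Q = [Na⁺]^3/[Cr³⁺]^1.
From E = E° − (0.0592/n) log Q: log Q = (E° − E)·n/0.0592 = (+1.91 − (+1.953))·3/0.0592 = -2.1791.
So 1·log[Cr³⁺] = 3·log(0.061) − log Q = -3.6440 − (-2.1791) = -1.4649; [Cr³⁺] = 10^(-1.4649) ≈ 0.034 M.

0.034 M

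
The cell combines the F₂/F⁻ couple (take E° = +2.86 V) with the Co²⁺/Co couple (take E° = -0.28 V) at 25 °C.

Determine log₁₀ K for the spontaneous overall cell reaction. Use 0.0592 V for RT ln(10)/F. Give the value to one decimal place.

106.1

Cathode: F₂/F⁻; anode: Co²⁺/Co. E°cell = +3.14 V, n = 2.
log K = nE°cell / 0.0592 = (2)(+3.14) / 0.0592 = 106.1.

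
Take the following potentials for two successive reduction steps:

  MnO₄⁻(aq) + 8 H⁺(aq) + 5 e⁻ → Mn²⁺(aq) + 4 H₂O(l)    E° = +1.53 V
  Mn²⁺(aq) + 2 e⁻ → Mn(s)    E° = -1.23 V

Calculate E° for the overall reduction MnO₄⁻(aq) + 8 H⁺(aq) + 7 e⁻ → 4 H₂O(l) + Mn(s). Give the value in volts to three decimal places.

+0.741 V

Since ΔG° = −nFE° is additive over sequential reductions, n₃E°₃ = n₁E°₁ + n₂E°₂.
E°₃ = (5×+1.53 + 2×-1.23) / 7 = (+5.190) / 7 = +0.741 V.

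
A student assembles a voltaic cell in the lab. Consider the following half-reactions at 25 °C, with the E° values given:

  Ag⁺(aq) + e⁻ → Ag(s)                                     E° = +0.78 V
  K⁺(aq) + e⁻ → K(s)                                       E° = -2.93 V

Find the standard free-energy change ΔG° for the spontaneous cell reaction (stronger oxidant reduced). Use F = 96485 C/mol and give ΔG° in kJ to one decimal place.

Ag⁺/Ag (E° = +0.78 V) is the cathode; K⁺/K (E° = -2.93 V) is the anode, so E°cell = +3.71 V.
Balancing electrons gives n = 1 (lcm of 1 and 1).
ΔG° = −nFE° = −(1)(96485)(+3.71) = -357,959 J = -358.0 kJ.

-358.0 kJ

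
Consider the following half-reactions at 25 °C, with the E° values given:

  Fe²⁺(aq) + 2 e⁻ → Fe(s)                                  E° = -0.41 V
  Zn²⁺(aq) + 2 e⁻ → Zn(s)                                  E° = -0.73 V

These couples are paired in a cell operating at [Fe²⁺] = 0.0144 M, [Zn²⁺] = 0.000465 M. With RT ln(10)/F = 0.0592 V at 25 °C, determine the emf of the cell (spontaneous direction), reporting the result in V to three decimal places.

+0.364 V

Fe²⁺/Fe is the cathode (higher E°), Zn²⁺/Zn the anode: E°cell = -0.41 − (-0.73) = +0.32 V, n = 2.
Overall: Fe²⁺(aq) + Zn(s) → Fe(s) + Zn²⁺(aq)
Q = [Zn²⁺] / ([Fe²⁺]); log Q = -1.491.
E = E° − (0.0592/n) log Q = +0.32 − (0.0592/2)(-1.491) = +0.364 V.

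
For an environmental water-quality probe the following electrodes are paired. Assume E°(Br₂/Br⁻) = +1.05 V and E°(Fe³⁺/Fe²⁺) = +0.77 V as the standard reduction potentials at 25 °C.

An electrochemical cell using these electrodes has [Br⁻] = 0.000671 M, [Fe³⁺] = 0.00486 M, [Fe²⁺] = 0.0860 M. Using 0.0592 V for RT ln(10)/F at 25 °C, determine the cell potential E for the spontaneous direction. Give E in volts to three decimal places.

Br₂/Br⁻ is the cathode (higher E°), Fe³⁺/Fe²⁺ the anode: E°cell = +1.05 − (+0.77) = +0.28 V, n = 2.
Overall: Br₂(l) + 2 Fe²⁺(aq) → 2 Br⁻(aq) + 2 Fe³⁺(aq)
Q = [Br⁻]^2·[Fe³⁺]^2 / ([Fe²⁺]^2); log Q = -8.842.
E = E° − (0.0592/n) log Q = +0.28 − (0.0592/2)(-8.842) = +0.542 V.

+0.542 V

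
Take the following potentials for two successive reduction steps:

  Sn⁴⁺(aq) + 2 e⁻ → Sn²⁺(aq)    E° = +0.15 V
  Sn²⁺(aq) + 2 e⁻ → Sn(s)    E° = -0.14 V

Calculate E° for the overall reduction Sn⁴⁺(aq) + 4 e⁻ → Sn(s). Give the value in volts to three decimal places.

Since ΔG° = −nFE° is additive over sequential reductions, n₃E°₃ = n₁E°₁ + n₂E°₂.
E°₃ = (2×+0.15 + 2×-0.14) / 4 = (+0.020) / 4 = +0.005 V.

+0.005 V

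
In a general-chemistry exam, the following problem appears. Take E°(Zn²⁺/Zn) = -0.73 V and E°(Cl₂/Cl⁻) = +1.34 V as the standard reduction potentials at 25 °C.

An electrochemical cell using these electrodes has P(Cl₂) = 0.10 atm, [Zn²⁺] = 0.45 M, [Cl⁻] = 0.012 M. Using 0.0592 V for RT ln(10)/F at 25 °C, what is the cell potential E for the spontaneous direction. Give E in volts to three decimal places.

+2.164 V

Cl₂/Cl⁻ is the cathode (higher E°), Zn²⁺/Zn the anode: E°cell = +1.34 − (-0.73) = +2.07 V, n = 2.
Overall: Cl₂(g) + Zn(s) → 2 Cl⁻(aq) + Zn²⁺(aq)
Q = [Cl⁻]^2·[Zn²⁺] / (P(Cl₂)); log Q = -3.188.
E = E° − (0.0592/n) log Q = +2.07 − (0.0592/2)(-3.188) = +2.164 V.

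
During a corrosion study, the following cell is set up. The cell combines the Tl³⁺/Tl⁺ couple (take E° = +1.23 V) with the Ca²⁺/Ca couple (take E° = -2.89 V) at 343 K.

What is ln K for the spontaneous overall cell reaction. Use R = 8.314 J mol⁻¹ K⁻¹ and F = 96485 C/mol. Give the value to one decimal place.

278.8

Cathode: Tl³⁺/Tl⁺; anode: Ca²⁺/Ca. E°cell = (+1.23) − (-2.89) = +4.12 V, with n = 2.
ΔG° = −nFE° = −RT ln K, so ln K = nFE°/(RT) = (2)(96485)(+4.12) / ((8.314)(343)) = 278.794.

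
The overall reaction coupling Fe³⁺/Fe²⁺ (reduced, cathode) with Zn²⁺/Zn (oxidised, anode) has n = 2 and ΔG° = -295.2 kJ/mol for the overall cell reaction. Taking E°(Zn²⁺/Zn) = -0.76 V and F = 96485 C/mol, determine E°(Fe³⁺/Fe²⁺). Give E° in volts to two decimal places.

E°cell = −ΔG°/(nF) = −(-295.2×10³)/((2)(96485)) = +1.530 V.
Since Fe³⁺/Fe²⁺ is the cathode and Zn²⁺/Zn the anode, E°cell = E°(Fe³⁺/Fe²⁺) − E°(Zn²⁺/Zn).
So E°(Fe³⁺/Fe²⁺) = E°cell + E°(Zn²⁺/Zn) = +1.530 + (-0.76) = +0.77 V.

+0.77 V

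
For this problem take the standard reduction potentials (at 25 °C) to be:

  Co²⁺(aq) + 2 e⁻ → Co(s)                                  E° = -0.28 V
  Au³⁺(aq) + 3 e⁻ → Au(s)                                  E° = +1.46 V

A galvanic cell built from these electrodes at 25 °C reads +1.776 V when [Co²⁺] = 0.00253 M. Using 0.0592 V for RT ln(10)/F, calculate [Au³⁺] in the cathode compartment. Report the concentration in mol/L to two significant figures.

0.0085 M

Au³⁺/Au is the cathode, Co²⁺/Co the anode: E°cell = +1.74 V, n = 6.
Overall reaction: 2 Au³⁺(aq) + 3 Co(s) → 2 Au(s) + 3 Co²⁺(aq); Q = [Co²⁺]^3/[Au³⁺]^2.
From E = E° − (0.0592/n) log Q: log Q = (E° − E)·n/0.0592 = (+1.74 − (+1.776))·6/0.0592 = -3.6486.
So 2·log[Au³⁺] = 3·log(0.00253) − log Q = -7.7906 − (-3.6486) = -4.1420; log[Au³⁺] = -4.1420 / 2 = -2.0710; [Au³⁺] = 10^(-2.0710) ≈ 0.0085 M.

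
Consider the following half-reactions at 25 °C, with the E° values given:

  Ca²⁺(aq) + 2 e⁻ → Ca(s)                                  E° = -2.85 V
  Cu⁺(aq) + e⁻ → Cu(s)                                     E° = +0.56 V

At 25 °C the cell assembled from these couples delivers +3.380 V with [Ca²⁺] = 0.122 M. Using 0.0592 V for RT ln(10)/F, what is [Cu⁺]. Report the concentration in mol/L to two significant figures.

Cu⁺/Cu is the cathode, Ca²⁺/Ca the anode: E°cell = +3.41 V, n = 2.
Overall reaction: 2 Cu⁺(aq) + Ca(s) → 2 Cu(s) + Ca²⁺(aq); Q = [Ca²⁺]^1/[Cu⁺]^2.
From E = E° − (0.0592/n) log Q: log Q = (E° − E)·n/0.0592 = (+3.41 − (+3.380))·2/0.0592 = 1.0135.
So 2·log[Cu⁺] = 1·log(0.122) − log Q = -0.9136 − (1.0135) = -1.9271; log[Cu⁺] = -1.9271 / 2 = -0.9636; [Cu⁺] = 10^(-0.9636) ≈ 0.11 M.

0.11 M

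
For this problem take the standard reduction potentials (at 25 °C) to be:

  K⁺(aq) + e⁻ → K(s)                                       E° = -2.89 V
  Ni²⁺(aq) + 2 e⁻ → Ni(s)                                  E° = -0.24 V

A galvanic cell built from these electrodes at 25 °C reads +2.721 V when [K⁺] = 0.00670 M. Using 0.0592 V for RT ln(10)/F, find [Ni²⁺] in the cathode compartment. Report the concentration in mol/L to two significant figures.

Ni²⁺/Ni is the cathode, K⁺/K the anode: E°cell = +2.65 V, n = 2.
Overall reaction: Ni²⁺(aq) + 2 K(s) → Ni(s) + 2 K⁺(aq); Q = [K⁺]^2/[Ni²⁺]^1.
From E = E° − (0.0592/n) log Q: log Q = (E° − E)·n/0.0592 = (+2.65 − (+2.721))·2/0.0592 = -2.3986.
So 1·log[Ni²⁺] = 2·log(0.0067) − log Q = -4.3479 − (-2.3986) = -1.9493; [Ni²⁺] = 10^(-1.9493) ≈ 0.011 M.

0.011 M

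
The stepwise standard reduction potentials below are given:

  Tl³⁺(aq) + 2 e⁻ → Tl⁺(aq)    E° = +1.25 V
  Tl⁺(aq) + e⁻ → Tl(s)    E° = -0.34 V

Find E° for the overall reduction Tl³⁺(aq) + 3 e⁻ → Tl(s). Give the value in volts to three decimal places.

Adding the free-energy changes (−nFE°) of the two steps gives −n₃FE°₃ = −n₁FE°₁ − n₂FE°₂.
E°₃ = (2×+1.25 + 1×-0.34) / 3 = (+2.160) / 3 = +0.720 V.

+0.720 V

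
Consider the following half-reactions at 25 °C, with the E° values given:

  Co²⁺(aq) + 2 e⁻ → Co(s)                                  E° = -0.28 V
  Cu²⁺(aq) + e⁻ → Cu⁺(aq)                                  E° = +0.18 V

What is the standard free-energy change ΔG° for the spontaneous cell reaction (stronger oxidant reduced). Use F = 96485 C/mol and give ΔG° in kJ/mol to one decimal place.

-88.8 kJ/mol

Cu²⁺/Cu⁺ (E° = +0.18 V) is the cathode; Co²⁺/Co (E° = -0.28 V) is the anode, so E°cell = +0.46 V.
Balancing electrons gives n = 2 (lcm of 1 and 2).
ΔG° = −nFE° = −(2)(96485)(+0.46) = -88,766 J = -88.8 kJ/mol.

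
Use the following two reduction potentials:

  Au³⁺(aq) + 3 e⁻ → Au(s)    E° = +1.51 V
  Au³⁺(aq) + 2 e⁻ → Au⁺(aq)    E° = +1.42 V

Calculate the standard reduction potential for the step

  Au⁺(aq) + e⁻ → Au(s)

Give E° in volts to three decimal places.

+1.690 V

Sequential free energies add, so n₃E°₃ = n₁E°₁ + n₂E°₂.
With n₃ = 3, and the known step contributing 2×(+1.42) V, the unknown satisfies 1·E° = 3×(+1.51) − 2×(+1.42) = +1.690.
E° = +1.690 / 1 = +1.690 V.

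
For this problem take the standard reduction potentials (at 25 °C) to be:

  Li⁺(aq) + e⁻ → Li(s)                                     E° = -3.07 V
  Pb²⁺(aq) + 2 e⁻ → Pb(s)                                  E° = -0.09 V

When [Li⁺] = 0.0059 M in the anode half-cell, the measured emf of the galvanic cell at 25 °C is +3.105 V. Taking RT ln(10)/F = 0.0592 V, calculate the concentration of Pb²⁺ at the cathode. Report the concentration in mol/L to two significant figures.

0.58 M

Pb²⁺/Pb is the cathode, Li⁺/Li the anode: E°cell = +2.98 V, n = 2.
Overall reaction: Pb²⁺(aq) + 2 Li(s) → Pb(s) + 2 Li⁺(aq); Q = [Li⁺]^2/[Pb²⁺]^1.
From E = E° − (0.0592/n) log Q: log Q = (E° − E)·n/0.0592 = (+2.98 − (+3.105))·2/0.0592 = -4.2230.
So 1·log[Pb²⁺] = 2·log(0.0059) − log Q = -4.4583 − (-4.2230) = -0.2353; [Pb²⁺] = 10^(-0.2353) ≈ 0.58 M.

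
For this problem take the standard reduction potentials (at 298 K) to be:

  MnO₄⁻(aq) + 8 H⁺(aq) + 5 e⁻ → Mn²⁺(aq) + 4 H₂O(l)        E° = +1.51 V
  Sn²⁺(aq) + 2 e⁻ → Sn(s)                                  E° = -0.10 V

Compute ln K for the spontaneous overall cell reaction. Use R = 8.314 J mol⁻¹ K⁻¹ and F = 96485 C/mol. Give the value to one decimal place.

Cathode: MnO₄⁻/Mn²⁺; anode: Sn²⁺/Sn. E°cell = (+1.51) − (-0.10) = +1.61 V, with n = 10.
ΔG° = −nFE° = −RT ln K, so ln K = nFE°/(RT) = (10)(96485)(+1.61) / ((8.314)(298)) = 626.988.

627.0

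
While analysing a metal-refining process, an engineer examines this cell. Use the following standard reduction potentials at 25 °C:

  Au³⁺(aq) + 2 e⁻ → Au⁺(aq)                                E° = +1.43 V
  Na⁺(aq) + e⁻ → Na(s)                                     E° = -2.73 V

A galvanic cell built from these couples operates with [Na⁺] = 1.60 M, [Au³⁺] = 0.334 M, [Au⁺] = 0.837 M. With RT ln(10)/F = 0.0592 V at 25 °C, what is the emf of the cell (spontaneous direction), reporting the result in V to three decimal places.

Au³⁺/Au⁺ is the cathode (higher E°), Na⁺/Na the anode: E°cell = +1.43 − (-2.73) = +4.16 V, n = 2.
Overall: Au³⁺(aq) + 2 Na(s) → Au⁺(aq) + 2 Na⁺(aq)
Q = [Au⁺]·[Na⁺]^2 / ([Au³⁺]); log Q = 0.807.
E = E° − (0.0592/n) log Q = +4.16 − (0.0592/2)(0.807) = +4.136 V.

+4.136 V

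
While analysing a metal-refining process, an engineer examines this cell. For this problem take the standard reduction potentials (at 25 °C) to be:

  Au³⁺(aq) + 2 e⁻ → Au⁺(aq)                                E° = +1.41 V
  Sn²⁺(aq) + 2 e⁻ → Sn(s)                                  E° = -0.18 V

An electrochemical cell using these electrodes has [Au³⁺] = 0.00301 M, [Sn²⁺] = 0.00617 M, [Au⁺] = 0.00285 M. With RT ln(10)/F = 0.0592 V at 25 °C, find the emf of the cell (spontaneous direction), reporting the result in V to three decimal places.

+1.656 V

Au³⁺/Au⁺ is the cathode (higher E°), Sn²⁺/Sn the anode: E°cell = +1.41 − (-0.18) = +1.59 V, n = 2.
Overall: Au³⁺(aq) + Sn(s) → Au⁺(aq) + Sn²⁺(aq)
Q = [Au⁺]·[Sn²⁺] / ([Au³⁺]); log Q = -2.233.
E = E° − (0.0592/n) log Q = +1.59 − (0.0592/2)(-2.233) = +1.656 V.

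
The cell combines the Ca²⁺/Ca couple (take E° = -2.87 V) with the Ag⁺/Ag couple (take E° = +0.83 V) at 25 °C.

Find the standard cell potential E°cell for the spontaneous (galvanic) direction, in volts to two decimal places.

The Ag⁺/Ag couple has the higher reduction potential, so it is the cathode; Ca²⁺/Ca is oxidised at the anode.
E°cell = E°(cathode) − E°(anode) = (+0.83) − (-2.87) = +3.70 V.
Since E°cell > 0, the reaction is spontaneous under standard conditions.

+3.70 V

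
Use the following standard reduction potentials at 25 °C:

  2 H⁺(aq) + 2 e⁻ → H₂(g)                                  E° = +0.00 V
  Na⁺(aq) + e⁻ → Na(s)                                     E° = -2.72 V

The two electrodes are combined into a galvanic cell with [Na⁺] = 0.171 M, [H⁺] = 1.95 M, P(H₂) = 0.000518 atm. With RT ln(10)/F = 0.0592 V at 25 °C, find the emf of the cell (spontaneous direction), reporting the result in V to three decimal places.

+2.880 V

H⁺/H₂ is the cathode (higher E°), Na⁺/Na the anode: E°cell = +0.00 − (-2.72) = +2.72 V, n = 2.
Overall: 2 H⁺(aq) + 2 Na(s) → H₂(g) + 2 Na⁺(aq)
Q = P(H₂)·[Na⁺]^2 / ([H⁺]^2); log Q = -5.400.
E = E° − (0.0592/n) log Q = +2.72 − (0.0592/2)(-5.400) = +2.880 V.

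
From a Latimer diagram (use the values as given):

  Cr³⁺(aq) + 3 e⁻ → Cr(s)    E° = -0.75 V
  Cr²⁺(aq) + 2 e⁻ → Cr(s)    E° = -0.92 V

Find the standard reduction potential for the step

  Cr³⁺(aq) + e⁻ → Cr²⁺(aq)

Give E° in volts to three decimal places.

-0.410 V

Sequential free energies add, so n₃E°₃ = n₁E°₁ + n₂E°₂.
With n₃ = 3, and the known step contributing 2×(-0.92) V, the unknown satisfies 1·E° = 3×(-0.75) − 2×(-0.92) = -0.410.
E° = -0.410 / 1 = -0.410 V.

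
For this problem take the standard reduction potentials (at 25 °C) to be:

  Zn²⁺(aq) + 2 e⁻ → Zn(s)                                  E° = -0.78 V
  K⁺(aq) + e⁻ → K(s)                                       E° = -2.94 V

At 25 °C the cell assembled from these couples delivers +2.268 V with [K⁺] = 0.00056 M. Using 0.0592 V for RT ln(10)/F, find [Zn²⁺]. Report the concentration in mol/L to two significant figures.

Zn²⁺/Zn is the cathode, K⁺/K the anode: E°cell = +2.16 V, n = 2.
Overall reaction: Zn²⁺(aq) + 2 K(s) → Zn(s) + 2 K⁺(aq); Q = [K⁺]^2/[Zn²⁺]^1.
From E = E° − (0.0592/n) log Q: log Q = (E° − E)·n/0.0592 = (+2.16 − (+2.268))·2/0.0592 = -3.6486.
So 1·log[Zn²⁺] = 2·log(0.00056) − log Q = -6.5036 − (-3.6486) = -2.8550; [Zn²⁺] = 10^(-2.8550) ≈ 0.0014 M.

0.0014 M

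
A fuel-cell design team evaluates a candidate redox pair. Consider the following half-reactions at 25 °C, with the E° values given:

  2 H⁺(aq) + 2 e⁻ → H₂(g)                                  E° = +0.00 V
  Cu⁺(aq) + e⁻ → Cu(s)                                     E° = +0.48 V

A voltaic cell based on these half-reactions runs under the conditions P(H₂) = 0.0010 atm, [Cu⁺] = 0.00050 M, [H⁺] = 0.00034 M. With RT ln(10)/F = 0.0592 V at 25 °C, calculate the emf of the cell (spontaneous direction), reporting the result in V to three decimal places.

Cu⁺/Cu is the cathode (higher E°), H⁺/H₂ the anode: E°cell = +0.48 − (+0.00) = +0.48 V, n = 2.
Overall: 2 Cu⁺(aq) + H₂(g) → 2 Cu(s) + 2 H⁺(aq)
Q = [H⁺]^2 / ([Cu⁺]^2·P(H₂)); log Q = 2.665.
E = E° − (0.0592/n) log Q = +0.48 − (0.0592/2)(2.665) = +0.401 V.

+0.401 V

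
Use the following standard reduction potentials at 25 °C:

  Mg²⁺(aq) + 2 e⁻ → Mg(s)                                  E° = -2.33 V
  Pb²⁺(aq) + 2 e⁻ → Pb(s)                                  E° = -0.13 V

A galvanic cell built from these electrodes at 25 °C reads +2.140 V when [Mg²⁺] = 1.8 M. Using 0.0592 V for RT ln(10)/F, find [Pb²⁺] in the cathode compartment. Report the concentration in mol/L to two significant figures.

Pb²⁺/Pb is the cathode, Mg²⁺/Mg the anode: E°cell = +2.20 V, n = 2.
Overall reaction: Pb²⁺(aq) + Mg(s) → Pb(s) + Mg²⁺(aq); Q = [Mg²⁺]^1/[Pb²⁺]^1.
From E = E° − (0.0592/n) log Q: log Q = (E° − E)·n/0.0592 = (+2.20 − (+2.140))·2/0.0592 = 2.0270.
So 1·log[Pb²⁺] = 1·log(1.8) − log Q = 0.2553 − (2.0270) = -1.7717; [Pb²⁺] = 10^(-1.7717) ≈ 0.017 M.

0.017 M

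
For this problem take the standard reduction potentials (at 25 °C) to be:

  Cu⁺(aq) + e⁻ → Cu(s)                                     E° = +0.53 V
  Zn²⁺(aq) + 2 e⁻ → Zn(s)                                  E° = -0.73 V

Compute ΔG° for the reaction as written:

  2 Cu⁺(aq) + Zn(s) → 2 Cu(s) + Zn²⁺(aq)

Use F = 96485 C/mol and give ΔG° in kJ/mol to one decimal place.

As written, Cu⁺/Cu is reduced (cathode) and Zn²⁺/Zn is oxidised (anode), so E°cell = (+0.53) − (-0.73) = +1.26 V.
Balancing electrons gives n = 2.
ΔG° = −nFE° = −(2)(96485)(+1.26) = -243,142 J = -243.1 kJ/mol.

-243.1 kJ/mol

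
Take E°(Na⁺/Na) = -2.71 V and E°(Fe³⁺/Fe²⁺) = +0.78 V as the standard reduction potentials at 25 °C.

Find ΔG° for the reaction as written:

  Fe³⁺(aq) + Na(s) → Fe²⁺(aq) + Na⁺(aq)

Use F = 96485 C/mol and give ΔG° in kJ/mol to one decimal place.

As written, Fe³⁺/Fe²⁺ is reduced (cathode) and Na⁺/Na is oxidised (anode), so E°cell = (+0.78) − (-2.71) = +3.49 V.
Balancing electrons gives n = 1.
ΔG° = −nFE° = −(1)(96485)(+3.49) = -336,733 J = -336.7 kJ/mol.

-336.7 kJ/mol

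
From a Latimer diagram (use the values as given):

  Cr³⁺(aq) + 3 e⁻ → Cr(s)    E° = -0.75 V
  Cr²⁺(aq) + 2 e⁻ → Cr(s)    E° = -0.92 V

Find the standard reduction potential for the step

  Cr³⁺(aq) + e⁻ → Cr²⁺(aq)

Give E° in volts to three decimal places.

-0.410 V

Sequential free energies add, so n₃E°₃ = n₁E°₁ + n₂E°₂.
With n₃ = 3, and the known step contributing 2×(-0.92) V, the unknown satisfies 1·E° = 3×(-0.75) − 2×(-0.92) = -0.410.
E° = -0.410 / 1 = -0.410 V.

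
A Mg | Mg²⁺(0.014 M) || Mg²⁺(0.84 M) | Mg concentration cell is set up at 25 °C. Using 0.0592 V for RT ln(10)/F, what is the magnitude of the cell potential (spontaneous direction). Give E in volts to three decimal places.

For a concentration cell E°cell = 0. The 0.84 M side is the cathode (reduction is favoured where [Mg²⁺] is higher).
With n = 2, E = −(0.0592/2) log([Mg²⁺]ₐₙ/[Mg²⁺]꜀ₐₜ) = −(0.0592/2) log(0.014/0.84) = −(0.0592/2)(-1.778) = +0.053 V.

+0.053 V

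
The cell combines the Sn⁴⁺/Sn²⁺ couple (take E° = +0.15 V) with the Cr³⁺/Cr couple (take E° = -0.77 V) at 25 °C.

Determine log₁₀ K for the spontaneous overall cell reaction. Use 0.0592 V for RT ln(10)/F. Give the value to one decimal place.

Cathode: Sn⁴⁺/Sn²⁺; anode: Cr³⁺/Cr. E°cell = +0.92 V, n = 6.
log K = nE°cell / 0.0592 = (6)(+0.92) / 0.0592 = 93.2.

93.2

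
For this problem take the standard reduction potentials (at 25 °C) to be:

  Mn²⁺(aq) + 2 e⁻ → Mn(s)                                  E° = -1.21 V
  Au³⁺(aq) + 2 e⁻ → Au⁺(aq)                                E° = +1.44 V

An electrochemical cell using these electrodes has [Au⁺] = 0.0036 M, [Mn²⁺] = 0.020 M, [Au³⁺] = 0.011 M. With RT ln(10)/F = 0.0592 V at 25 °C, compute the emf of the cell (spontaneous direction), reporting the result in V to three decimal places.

+2.715 V

Au³⁺/Au⁺ is the cathode (higher E°), Mn²⁺/Mn the anode: E°cell = +1.44 − (-1.21) = +2.65 V, n = 2.
Overall: Au³⁺(aq) + Mn(s) → Au⁺(aq) + Mn²⁺(aq)
Q = [Au⁺]·[Mn²⁺] / ([Au³⁺]); log Q = -2.184.
E = E° − (0.0592/n) log Q = +2.65 − (0.0592/2)(-2.184) = +2.715 V.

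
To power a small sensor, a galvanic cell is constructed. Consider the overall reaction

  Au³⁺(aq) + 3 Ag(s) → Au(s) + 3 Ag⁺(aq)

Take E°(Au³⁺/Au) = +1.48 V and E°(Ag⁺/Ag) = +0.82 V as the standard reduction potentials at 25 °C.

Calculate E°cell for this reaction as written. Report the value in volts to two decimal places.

The Au³⁺/Au couple has the higher reduction potential, so it is the cathode; Ag⁺/Ag is oxidised at the anode.
E°cell = E°(cathode) − E°(anode) = (+1.48) − (+0.82) = +0.66 V.
Since E°cell > 0, the reaction is spontaneous under standard conditions.

+0.66 V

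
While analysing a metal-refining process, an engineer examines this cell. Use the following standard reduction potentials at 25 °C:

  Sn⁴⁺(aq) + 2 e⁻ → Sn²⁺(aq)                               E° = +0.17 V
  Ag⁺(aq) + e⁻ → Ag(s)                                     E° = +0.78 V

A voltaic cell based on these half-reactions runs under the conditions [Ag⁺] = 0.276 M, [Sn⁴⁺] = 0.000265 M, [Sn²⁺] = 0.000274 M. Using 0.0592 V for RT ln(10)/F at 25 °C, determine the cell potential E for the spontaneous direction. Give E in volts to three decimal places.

+0.577 V

Ag⁺/Ag is the cathode (higher E°), Sn⁴⁺/Sn²⁺ the anode: E°cell = +0.78 − (+0.17) = +0.61 V, n = 2.
Overall: 2 Ag⁺(aq) + Sn²⁺(aq) → 2 Ag(s) + Sn⁴⁺(aq)
Q = [Sn⁴⁺] / ([Ag⁺]^2·[Sn²⁺]); log Q = 1.104.
E = E° − (0.0592/n) log Q = +0.61 − (0.0592/2)(1.104) = +0.577 V.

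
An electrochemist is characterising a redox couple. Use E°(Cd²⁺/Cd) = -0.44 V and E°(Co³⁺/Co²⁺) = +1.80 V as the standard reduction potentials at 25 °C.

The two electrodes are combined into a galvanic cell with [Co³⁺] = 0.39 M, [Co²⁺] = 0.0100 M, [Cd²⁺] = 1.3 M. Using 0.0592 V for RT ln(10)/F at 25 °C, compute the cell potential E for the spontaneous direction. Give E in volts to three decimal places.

+2.331 V

Co³⁺/Co²⁺ is the cathode (higher E°), Cd²⁺/Cd the anode: E°cell = +1.80 − (-0.44) = +2.24 V, n = 2.
Overall: 2 Co³⁺(aq) + Cd(s) → 2 Co²⁺(aq) + Cd²⁺(aq)
Q = [Co²⁺]^2·[Cd²⁺] / ([Co³⁺]^2); log Q = -3.068.
E = E° − (0.0592/n) log Q = +2.24 − (0.0592/2)(-3.068) = +2.331 V.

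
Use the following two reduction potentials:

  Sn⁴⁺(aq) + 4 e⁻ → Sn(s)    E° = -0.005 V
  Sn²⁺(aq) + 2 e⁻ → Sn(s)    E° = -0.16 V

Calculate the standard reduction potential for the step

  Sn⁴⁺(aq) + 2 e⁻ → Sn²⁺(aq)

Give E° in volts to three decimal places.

Sequential free energies add, so n₃E°₃ = n₁E°₁ + n₂E°₂.
With n₃ = 4, and the known step contributing 2×(-0.16) V, the unknown satisfies 2·E° = 4×(-0.005) − 2×(-0.16) = +0.300.
E° = +0.300 / 2 = +0.150 V.

+0.150 V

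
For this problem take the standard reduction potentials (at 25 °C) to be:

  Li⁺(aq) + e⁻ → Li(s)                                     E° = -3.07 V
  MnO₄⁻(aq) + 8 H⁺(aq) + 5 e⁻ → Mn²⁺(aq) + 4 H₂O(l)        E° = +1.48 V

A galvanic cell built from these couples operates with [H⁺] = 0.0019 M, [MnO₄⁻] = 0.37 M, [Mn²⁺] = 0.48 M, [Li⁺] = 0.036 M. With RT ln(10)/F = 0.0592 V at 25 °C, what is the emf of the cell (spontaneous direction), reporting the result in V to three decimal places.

+4.376 V

MnO₄⁻/Mn²⁺ is the cathode (higher E°), Li⁺/Li the anode: E°cell = +1.48 − (-3.07) = +4.55 V, n = 5.
Overall: MnO₄⁻(aq) + 8 H⁺(aq) + 5 Li(s) → Mn²⁺(aq) + 4 H₂O(l) + 5 Li⁺(aq)
Q = [Mn²⁺]·[Li⁺]^5 / ([MnO₄⁻]·[H⁺]^8); log Q = 14.665.
E = E° − (0.0592/n) log Q = +4.55 − (0.0592/5)(14.665) = +4.376 V.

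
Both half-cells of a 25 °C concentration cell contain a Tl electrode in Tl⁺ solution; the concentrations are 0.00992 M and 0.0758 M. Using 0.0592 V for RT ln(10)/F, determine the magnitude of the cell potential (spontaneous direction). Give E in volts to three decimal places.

+0.052 V

For a concentration cell E°cell = 0. The 0.0758 M side is the cathode (reduction is favoured where [Tl⁺] is higher).
With n = 1, E = −(0.0592/1) log([Tl⁺]ₐₙ/[Tl⁺]꜀ₐₜ) = −(0.0592/1) log(0.00992/0.0758) = −(0.0592/1)(-0.883) = +0.052 V.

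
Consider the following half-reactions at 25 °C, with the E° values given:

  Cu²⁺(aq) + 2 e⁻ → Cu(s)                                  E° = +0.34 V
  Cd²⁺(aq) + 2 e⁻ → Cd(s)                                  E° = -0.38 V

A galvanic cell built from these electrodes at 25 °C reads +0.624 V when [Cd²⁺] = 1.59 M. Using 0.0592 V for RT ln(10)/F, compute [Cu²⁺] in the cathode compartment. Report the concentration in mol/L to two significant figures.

Cu²⁺/Cu is the cathode, Cd²⁺/Cd the anode: E°cell = +0.72 V, n = 2.
Overall reaction: Cu²⁺(aq) + Cd(s) → Cu(s) + Cd²⁺(aq); Q = [Cd²⁺]^1/[Cu²⁺]^1.
From E = E° − (0.0592/n) log Q: log Q = (E° − E)·n/0.0592 = (+0.72 − (+0.624))·2/0.0592 = 3.2432.
So 1·log[Cu²⁺] = 1·log(1.59) − log Q = 0.2014 − (3.2432) = -3.0418; [Cu²⁺] = 10^(-3.0418) ≈ 0.00091 M.

0.00091 M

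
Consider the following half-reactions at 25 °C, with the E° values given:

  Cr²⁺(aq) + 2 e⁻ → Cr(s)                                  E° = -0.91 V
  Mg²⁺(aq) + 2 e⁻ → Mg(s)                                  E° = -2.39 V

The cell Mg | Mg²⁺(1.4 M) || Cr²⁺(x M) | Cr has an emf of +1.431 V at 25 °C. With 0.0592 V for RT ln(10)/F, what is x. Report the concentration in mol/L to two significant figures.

Cr²⁺/Cr is the cathode, Mg²⁺/Mg the anode: E°cell = +1.48 V, n = 2.
Overall reaction: Cr²⁺(aq) + Mg(s) → Cr(s) + Mg²⁺(aq); Q = [Mg²⁺]^1/[Cr²⁺]^1.
From E = E° − (0.0592/n) log Q: log Q = (E° − E)·n/0.0592 = (+1.48 − (+1.431))·2/0.0592 = 1.6554.
So 1·log[Cr²⁺] = 1·log(1.4) − log Q = 0.1461 − (1.6554) = -1.5093; [Cr²⁺] = 10^(-1.5093) ≈ 0.031 M.

0.031 M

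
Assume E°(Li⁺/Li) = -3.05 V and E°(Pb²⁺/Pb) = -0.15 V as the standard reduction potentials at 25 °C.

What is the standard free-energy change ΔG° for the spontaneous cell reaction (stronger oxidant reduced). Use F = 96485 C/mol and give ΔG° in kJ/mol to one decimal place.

Pb²⁺/Pb (E° = -0.15 V) is the cathode; Li⁺/Li (E° = -3.05 V) is the anode, so E°cell = +2.90 V.
Balancing electrons gives n = 2 (lcm of 2 and 1).
ΔG° = −nFE° = −(2)(96485)(+2.90) = -559,613 J = -559.6 kJ/mol.

-559.6 kJ/mol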